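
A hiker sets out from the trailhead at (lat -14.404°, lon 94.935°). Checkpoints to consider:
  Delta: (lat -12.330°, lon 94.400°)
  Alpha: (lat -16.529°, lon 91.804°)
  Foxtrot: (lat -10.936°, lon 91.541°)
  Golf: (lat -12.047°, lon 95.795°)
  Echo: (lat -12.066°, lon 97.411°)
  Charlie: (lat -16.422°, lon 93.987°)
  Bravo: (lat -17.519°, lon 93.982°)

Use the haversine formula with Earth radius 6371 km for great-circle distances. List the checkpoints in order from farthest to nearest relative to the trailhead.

Foxtrot, Alpha, Echo, Bravo, Golf, Charlie, Delta

Distances from the trailhead:
Foxtrot (lat -10.936°, lon 91.541°): 533.1 km
Alpha (lat -16.529°, lon 91.804°): 410.4 km
Echo (lat -12.066°, lon 97.411°): 373.4 km
Bravo (lat -17.519°, lon 93.982°): 361.0 km
Golf (lat -12.047°, lon 95.795°): 278.1 km
Charlie (lat -16.422°, lon 93.987°): 246.3 km
Delta (lat -12.330°, lon 94.400°): 237.8 km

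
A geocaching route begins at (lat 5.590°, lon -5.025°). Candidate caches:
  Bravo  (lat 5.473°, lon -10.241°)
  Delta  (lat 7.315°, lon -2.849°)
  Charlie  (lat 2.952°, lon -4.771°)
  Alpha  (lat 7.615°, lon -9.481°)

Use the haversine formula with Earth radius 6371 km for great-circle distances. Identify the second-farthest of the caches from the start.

Alpha

Distances from the start ((lat 5.590°, lon -5.025°)):
Bravo: 577.4 km
Alpha: 541.2 km
Delta: 307.6 km
Charlie: 294.7 km
The second-farthest is Alpha at 541.2 km.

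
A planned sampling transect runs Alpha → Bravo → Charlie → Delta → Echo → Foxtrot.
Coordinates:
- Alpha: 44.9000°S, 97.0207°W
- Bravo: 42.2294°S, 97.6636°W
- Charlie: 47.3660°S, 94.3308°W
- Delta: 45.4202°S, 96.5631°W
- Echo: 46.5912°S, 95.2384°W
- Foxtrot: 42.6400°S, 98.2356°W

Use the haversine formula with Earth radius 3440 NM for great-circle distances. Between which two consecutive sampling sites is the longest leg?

Bravo–Charlie

Leg distances:
Alpha→Bravo: 162.8 NM
Bravo→Charlie: 339.4 NM
Charlie→Delta: 149.0 NM
Delta→Echo: 89.4 NM
Echo→Foxtrot: 269.6 NM
The longest leg is Bravo–Charlie at 339.4 NM.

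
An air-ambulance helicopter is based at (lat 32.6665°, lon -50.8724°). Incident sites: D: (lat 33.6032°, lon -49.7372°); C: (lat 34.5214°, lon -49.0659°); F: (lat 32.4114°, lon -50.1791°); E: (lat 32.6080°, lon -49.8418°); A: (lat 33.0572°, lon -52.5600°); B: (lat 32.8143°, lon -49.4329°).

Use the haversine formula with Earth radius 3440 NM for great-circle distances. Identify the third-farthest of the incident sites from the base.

D

Distance to each, sorted:
C: 143.4 NM
A: 88.3 NM
D: 80.1 NM
B: 73.2 NM
E: 52.2 NM
F: 38.3 NM
The third-farthest is D at 80.1 NM.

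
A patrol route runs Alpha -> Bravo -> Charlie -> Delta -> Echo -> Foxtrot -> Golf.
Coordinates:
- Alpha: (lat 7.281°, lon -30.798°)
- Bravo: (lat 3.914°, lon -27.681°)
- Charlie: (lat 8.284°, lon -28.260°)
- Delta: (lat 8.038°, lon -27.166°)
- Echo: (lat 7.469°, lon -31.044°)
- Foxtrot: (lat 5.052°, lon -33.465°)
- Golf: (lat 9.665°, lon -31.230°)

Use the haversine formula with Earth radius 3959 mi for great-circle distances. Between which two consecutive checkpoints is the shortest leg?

Leg distances:
Alpha→Bravo: 316.3 mi
Bravo→Charlie: 304.6 mi
Charlie→Delta: 76.7 mi
Delta→Echo: 268.4 mi
Echo→Foxtrot: 235.7 mi
Foxtrot→Golf: 353.6 mi
The shortest leg is Charlie–Delta at 76.7 mi.

Charlie–Delta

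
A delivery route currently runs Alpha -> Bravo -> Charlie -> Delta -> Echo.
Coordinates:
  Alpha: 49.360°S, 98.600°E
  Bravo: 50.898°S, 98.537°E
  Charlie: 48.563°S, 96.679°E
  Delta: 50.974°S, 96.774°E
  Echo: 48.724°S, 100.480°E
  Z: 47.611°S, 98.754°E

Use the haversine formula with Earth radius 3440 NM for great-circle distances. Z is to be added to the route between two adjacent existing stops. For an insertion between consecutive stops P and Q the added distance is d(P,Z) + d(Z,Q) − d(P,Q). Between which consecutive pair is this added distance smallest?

between Delta and Echo

Added distance for inserting Z between each consecutive pair:
Alpha–Bravo: 210.3 NM
Bravo–Charlie: 140.8 NM
Charlie–Delta: 172.4 NM
Delta–Echo: 115.4 NM
Smallest added distance is 115.4 NM, inserting between Delta and Echo.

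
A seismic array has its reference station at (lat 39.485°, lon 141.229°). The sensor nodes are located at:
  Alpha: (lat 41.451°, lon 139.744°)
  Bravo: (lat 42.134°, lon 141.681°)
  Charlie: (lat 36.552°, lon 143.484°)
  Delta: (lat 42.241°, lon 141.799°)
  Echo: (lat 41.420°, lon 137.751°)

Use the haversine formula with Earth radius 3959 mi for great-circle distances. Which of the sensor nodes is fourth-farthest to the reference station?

Distances from the reference station ((lat 39.485°, lon 141.229°)):
Charlie: 236.9 mi
Echo: 226.5 mi
Delta: 192.7 mi
Bravo: 184.6 mi
Alpha: 156.7 mi
The fourth-farthest is Bravo at 184.6 mi.

Bravo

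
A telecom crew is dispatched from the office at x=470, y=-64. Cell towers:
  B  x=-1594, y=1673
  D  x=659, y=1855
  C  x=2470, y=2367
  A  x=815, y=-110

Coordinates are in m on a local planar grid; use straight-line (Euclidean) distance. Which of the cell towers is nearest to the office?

A

Distances from the office (x=470, y=-64):
A: 348.1 m
D: 1928.3 m
B: 2697.6 m
C: 3148.0 m
The nearest is A at 348.1 m.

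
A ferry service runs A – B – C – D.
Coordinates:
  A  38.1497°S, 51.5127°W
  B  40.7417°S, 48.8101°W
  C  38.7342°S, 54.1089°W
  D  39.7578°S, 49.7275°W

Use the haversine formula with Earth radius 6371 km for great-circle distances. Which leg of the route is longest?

B–C

Leg distances:
A→B: 370.0 km
B→C: 505.0 km
C→D: 394.0 km
The longest leg is B–C at 505.0 km.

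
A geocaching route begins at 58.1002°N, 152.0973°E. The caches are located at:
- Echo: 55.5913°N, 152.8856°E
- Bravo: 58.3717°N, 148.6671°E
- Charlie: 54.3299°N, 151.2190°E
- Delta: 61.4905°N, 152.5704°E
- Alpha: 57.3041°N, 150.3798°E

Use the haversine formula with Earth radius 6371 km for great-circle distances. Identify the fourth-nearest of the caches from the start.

Distance to each, sorted:
Alpha: 135.1 km
Bravo: 203.0 km
Echo: 283.1 km
Delta: 377.9 km
Charlie: 422.7 km
The fourth-nearest is Delta at 377.9 km.

Delta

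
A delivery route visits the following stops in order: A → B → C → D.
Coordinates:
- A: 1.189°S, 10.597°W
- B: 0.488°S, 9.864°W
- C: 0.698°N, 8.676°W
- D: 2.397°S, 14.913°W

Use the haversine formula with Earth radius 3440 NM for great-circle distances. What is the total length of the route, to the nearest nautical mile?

Leg distances:
A→B: 60.9 NM  (cumulative 60.9 NM)
B→C: 100.8 NM  (cumulative 161.7 NM)
C→D: 418.0 NM  (cumulative 579.6 NM)
Total route length ≈ 580 NM.

580 NM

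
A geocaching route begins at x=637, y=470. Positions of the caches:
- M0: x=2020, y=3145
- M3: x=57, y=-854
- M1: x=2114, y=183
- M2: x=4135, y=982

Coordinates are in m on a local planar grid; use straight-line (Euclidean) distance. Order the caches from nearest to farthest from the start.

M3, M1, M0, M2

Computing each straight-line distance from x=637, y=470:
M3 x=57, y=-854: 1445.5 m
M1 x=2114, y=183: 1504.6 m
M0 x=2020, y=3145: 3011.4 m
M2 x=4135, y=982: 3535.3 m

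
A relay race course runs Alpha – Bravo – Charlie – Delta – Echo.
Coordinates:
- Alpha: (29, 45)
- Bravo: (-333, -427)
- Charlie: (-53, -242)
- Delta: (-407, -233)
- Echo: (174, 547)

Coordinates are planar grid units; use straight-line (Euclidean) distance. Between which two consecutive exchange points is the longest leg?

Leg distances:
Alpha→Bravo: 594.8
Bravo→Charlie: 335.6
Charlie→Delta: 354.1
Delta→Echo: 972.6
The longest leg is Delta–Echo at 972.6.

Delta–Echo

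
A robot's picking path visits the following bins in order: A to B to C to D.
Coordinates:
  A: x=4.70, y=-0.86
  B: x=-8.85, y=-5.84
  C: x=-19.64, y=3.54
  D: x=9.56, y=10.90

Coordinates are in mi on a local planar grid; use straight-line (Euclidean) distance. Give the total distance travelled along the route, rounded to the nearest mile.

59 mi

Leg distances:
A→B: 14.4 mi  (cumulative 14.4 mi)
B→C: 14.3 mi  (cumulative 28.7 mi)
C→D: 30.1 mi  (cumulative 58.8 mi)
Total route length ≈ 59 mi.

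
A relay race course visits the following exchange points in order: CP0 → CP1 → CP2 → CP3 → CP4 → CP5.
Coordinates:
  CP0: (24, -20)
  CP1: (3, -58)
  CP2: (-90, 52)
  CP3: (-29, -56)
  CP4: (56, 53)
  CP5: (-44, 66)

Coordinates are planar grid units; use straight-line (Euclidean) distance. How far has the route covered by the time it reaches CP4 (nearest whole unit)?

450

Leg distances:
CP0→CP1: 43.4  (cumulative 43.4)
CP1→CP2: 144.0  (cumulative 187.5)
CP2→CP3: 124.0  (cumulative 311.5)
CP3→CP4: 138.2  (cumulative 449.7)
Cumulative distance at CP4 ≈ 450.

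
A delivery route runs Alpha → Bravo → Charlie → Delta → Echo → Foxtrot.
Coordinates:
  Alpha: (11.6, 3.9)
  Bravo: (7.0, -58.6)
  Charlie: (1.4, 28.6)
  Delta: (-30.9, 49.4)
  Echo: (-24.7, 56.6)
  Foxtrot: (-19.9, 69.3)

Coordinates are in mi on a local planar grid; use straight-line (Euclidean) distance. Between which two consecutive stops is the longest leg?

Leg distances:
Alpha→Bravo: 62.7 mi
Bravo→Charlie: 87.4 mi
Charlie→Delta: 38.4 mi
Delta→Echo: 9.5 mi
Echo→Foxtrot: 13.6 mi
The longest leg is Bravo–Charlie at 87.4 mi.

Bravo–Charlie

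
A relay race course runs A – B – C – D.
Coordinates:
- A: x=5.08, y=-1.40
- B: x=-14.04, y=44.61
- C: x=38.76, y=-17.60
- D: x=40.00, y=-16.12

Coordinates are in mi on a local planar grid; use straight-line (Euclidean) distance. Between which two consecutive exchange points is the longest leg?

B–C

Leg distances:
A→B: 49.8 mi
B→C: 81.6 mi
C→D: 1.9 mi
The longest leg is B–C at 81.6 mi.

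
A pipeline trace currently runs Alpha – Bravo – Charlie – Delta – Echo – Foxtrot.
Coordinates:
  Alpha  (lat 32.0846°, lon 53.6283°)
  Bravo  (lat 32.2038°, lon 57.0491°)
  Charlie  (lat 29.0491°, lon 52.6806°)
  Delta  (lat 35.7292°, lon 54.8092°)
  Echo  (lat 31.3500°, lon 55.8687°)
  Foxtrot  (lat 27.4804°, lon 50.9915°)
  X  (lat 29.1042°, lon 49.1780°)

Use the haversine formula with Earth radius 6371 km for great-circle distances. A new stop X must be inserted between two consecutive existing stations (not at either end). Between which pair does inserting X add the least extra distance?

between Echo and Foxtrot

Added distance for inserting X between each consecutive pair:
Alpha–Bravo: 1045.0 km
Bravo–Charlie: 622.6 km
Charlie–Delta: 477.6 km
Delta–Echo: 1099.0 km
Echo–Foxtrot: 303.9 km
Smallest added distance is 303.9 km, inserting between Echo and Foxtrot.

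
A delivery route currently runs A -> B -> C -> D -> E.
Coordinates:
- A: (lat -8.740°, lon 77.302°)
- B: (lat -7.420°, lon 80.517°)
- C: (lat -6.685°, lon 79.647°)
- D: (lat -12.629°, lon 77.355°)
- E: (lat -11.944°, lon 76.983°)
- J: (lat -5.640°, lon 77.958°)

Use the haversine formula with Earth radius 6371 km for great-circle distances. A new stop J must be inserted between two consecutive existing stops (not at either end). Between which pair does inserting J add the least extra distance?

Added distance for inserting J between each consecutive pair:
A–B: 314.1 km
B–C: 438.9 km
C–D: 292.8 km
D–E: 1402.8 km
Smallest added distance is 292.8 km, inserting between C and D.

between C and D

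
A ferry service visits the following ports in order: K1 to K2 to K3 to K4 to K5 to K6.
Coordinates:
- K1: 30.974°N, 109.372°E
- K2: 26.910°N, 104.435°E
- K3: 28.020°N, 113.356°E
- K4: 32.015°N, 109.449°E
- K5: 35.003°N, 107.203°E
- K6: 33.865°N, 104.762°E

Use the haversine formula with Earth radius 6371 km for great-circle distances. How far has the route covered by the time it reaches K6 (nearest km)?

Leg distances:
K1→K2: 659.4 km  (cumulative 659.4 km)
K2→K3: 888.6 km  (cumulative 1547.9 km)
K3→K4: 582.0 km  (cumulative 2129.9 km)
K4→K5: 392.1 km  (cumulative 2522.0 km)
K5→K6: 257.1 km  (cumulative 2779.2 km)
Cumulative distance at K6 ≈ 2779 km.

2779 km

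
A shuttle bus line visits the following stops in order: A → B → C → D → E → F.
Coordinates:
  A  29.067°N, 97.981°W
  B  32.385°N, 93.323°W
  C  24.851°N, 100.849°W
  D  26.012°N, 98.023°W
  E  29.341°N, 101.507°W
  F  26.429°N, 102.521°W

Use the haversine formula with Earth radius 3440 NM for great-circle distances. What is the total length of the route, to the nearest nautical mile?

1537 NM

Leg distances:
A→B: 312.1 NM  (cumulative 312.1 NM)
B→C: 601.2 NM  (cumulative 913.4 NM)
C→D: 168.3 NM  (cumulative 1081.7 NM)
D→E: 272.5 NM  (cumulative 1354.2 NM)
E→F: 182.9 NM  (cumulative 1537.1 NM)
Total route length ≈ 1537 NM.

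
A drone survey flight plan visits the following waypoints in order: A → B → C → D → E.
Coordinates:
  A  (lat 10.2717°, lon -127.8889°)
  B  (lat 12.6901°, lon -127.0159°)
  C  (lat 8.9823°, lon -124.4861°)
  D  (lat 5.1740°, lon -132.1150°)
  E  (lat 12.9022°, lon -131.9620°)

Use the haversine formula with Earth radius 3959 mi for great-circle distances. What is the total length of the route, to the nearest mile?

Leg distances:
A→B: 177.3 mi  (cumulative 177.3 mi)
B→C: 308.4 mi  (cumulative 485.6 mi)
C→D: 585.5 mi  (cumulative 1071.1 mi)
D→E: 534.1 mi  (cumulative 1605.2 mi)
Total route length ≈ 1605 mi.

1605 mi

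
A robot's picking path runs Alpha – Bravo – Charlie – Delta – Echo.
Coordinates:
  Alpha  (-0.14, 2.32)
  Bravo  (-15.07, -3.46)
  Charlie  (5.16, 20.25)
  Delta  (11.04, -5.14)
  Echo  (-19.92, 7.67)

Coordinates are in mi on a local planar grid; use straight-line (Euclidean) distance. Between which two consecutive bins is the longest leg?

Delta–Echo

Leg distances:
Alpha→Bravo: 16.0 mi
Bravo→Charlie: 31.2 mi
Charlie→Delta: 26.1 mi
Delta→Echo: 33.5 mi
The longest leg is Delta–Echo at 33.5 mi.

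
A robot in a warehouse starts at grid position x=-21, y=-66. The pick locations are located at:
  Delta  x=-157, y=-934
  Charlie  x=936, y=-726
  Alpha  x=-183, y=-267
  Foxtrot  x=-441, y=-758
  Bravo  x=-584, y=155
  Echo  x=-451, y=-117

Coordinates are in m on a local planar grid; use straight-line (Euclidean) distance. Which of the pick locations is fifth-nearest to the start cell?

Delta

Distance to each, sorted:
Alpha: 258.2 m
Echo: 433.0 m
Bravo: 604.8 m
Foxtrot: 809.5 m
Delta: 878.6 m
Charlie: 1162.5 m
The fifth-nearest is Delta at 878.6 m.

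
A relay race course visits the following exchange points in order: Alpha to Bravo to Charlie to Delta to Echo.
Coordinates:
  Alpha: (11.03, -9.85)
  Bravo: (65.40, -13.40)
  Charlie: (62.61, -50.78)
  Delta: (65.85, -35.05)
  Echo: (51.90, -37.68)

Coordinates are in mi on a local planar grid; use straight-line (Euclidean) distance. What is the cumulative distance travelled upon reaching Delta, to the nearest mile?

108 mi

Leg distances:
Alpha→Bravo: 54.5 mi  (cumulative 54.5 mi)
Bravo→Charlie: 37.5 mi  (cumulative 92.0 mi)
Charlie→Delta: 16.1 mi  (cumulative 108.0 mi)
Cumulative distance at Delta ≈ 108 mi.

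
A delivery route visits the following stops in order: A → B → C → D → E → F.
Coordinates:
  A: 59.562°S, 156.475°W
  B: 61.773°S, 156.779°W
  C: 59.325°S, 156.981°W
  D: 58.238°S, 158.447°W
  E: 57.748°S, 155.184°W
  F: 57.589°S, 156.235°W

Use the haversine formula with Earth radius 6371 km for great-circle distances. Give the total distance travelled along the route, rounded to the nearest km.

Leg distances:
A→B: 246.4 km  (cumulative 246.4 km)
B→C: 272.4 km  (cumulative 518.8 km)
C→D: 147.5 km  (cumulative 666.3 km)
D→E: 199.9 km  (cumulative 866.2 km)
E→F: 65.0 km  (cumulative 931.1 km)
Total route length ≈ 931 km.

931 km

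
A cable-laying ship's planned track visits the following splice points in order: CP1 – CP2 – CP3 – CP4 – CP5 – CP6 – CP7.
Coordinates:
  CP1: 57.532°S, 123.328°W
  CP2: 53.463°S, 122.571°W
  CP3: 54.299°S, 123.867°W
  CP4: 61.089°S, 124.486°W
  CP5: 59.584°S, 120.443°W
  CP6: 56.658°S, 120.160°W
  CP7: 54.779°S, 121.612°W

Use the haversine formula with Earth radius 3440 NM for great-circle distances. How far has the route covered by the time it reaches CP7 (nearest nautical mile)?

Leg distances:
CP1→CP2: 245.6 NM  (cumulative 245.6 NM)
CP2→CP3: 68.0 NM  (cumulative 313.6 NM)
CP3→CP4: 408.1 NM  (cumulative 721.8 NM)
CP4→CP5: 150.3 NM  (cumulative 872.1 NM)
CP5→CP6: 175.9 NM  (cumulative 1048.0 NM)
CP6→CP7: 123.0 NM  (cumulative 1171.0 NM)
Cumulative distance at CP7 ≈ 1171 NM.

1171 NM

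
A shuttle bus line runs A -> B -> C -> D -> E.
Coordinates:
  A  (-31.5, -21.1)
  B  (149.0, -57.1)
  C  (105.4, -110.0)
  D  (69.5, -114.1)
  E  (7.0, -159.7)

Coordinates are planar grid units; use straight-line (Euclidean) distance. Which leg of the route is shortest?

Leg distances:
A→B: 184.1
B→C: 68.6
C→D: 36.1
D→E: 77.4
The shortest leg is C–D at 36.1.

C–D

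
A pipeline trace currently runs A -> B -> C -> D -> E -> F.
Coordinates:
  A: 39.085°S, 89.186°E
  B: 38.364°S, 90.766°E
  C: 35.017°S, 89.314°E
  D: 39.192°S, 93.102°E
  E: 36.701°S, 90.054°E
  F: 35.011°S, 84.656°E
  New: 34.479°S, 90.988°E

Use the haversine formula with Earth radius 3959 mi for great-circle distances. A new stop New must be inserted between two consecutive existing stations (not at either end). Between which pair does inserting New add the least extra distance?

Added distance for inserting New between each consecutive pair:
A–B: 503.6 mi
B–C: 125.9 mi
C–D: 92.0 mi
D–E: 269.1 mi
E–F: 199.6 mi
Smallest added distance is 92.0 mi, inserting between C and D.

between C and D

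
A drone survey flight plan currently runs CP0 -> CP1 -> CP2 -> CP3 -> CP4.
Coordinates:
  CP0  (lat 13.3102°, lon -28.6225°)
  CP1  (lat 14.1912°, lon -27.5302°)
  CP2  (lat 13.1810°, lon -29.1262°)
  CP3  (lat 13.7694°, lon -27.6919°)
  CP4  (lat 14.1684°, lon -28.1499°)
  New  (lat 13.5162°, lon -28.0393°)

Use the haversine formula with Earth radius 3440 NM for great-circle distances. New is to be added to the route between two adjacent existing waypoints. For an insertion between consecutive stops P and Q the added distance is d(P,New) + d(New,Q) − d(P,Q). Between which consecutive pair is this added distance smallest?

between CP2 and CP3

Added distance for inserting New between each consecutive pair:
CP0–CP1: 3.7 NM
CP1–CP2: 5.7 NM
CP2–CP3: 1.1 NM
CP3–CP4: 29.2 NM
Smallest added distance is 1.1 NM, inserting between CP2 and CP3.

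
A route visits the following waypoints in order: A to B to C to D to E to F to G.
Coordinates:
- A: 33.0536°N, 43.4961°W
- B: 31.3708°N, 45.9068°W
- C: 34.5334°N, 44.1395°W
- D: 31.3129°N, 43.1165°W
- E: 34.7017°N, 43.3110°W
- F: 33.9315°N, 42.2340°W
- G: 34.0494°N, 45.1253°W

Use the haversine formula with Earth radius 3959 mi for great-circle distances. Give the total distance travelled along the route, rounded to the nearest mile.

Leg distances:
A→B: 182.7 mi  (cumulative 182.7 mi)
B→C: 241.3 mi  (cumulative 424.0 mi)
C→D: 230.3 mi  (cumulative 654.3 mi)
D→E: 234.4 mi  (cumulative 888.8 mi)
E→F: 81.3 mi  (cumulative 970.1 mi)
F→G: 165.8 mi  (cumulative 1135.9 mi)
Total route length ≈ 1136 mi.

1136 mi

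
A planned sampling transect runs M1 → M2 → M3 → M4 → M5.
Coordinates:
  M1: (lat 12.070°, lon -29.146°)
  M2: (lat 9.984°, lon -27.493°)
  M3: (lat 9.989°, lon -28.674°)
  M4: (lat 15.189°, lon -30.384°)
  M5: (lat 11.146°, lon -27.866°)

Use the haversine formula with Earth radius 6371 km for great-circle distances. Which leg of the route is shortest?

M2–M3

Leg distances:
M1→M2: 293.8 km
M2→M3: 129.3 km
M3→M4: 607.2 km
M4→M5: 525.7 km
The shortest leg is M2–M3 at 129.3 km.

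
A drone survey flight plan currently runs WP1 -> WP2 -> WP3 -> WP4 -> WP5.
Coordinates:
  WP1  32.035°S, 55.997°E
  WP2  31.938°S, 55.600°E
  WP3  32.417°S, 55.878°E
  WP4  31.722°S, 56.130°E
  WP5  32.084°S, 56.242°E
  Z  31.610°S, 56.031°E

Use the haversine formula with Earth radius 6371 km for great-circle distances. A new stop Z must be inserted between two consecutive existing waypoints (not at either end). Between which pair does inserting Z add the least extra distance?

between WP3 and WP4

Added distance for inserting Z between each consecutive pair:
WP1–WP2: 63.1 km
WP2–WP3: 86.2 km
WP3–WP4: 25.6 km
WP4–WP5: 30.3 km
Smallest added distance is 25.6 km, inserting between WP3 and WP4.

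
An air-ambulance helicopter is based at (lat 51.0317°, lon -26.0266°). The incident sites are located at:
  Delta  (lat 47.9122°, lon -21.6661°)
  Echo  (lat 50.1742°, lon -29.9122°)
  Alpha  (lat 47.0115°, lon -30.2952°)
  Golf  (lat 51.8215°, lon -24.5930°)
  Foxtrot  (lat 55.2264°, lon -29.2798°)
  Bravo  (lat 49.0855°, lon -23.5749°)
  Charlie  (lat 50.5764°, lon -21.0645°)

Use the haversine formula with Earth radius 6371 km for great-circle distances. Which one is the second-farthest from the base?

Foxtrot

Distance to each, sorted:
Alpha: 544.5 km
Foxtrot: 514.3 km
Delta: 468.4 km
Charlie: 352.3 km
Echo: 290.3 km
Bravo: 278.3 km
Golf: 132.6 km
The second-farthest is Foxtrot at 514.3 km.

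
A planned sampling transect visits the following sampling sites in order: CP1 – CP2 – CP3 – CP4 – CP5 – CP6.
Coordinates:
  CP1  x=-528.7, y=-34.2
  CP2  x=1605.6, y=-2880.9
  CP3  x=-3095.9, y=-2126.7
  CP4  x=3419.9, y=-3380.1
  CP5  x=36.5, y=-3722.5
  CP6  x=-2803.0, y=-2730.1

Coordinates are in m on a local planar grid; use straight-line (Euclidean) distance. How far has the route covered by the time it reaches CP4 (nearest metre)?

Leg distances:
CP1→CP2: 3557.9 m  (cumulative 3557.9 m)
CP2→CP3: 4761.6 m  (cumulative 8319.5 m)
CP3→CP4: 6635.3 m  (cumulative 14954.8 m)
Cumulative distance at CP4 ≈ 14955 m.

14955 m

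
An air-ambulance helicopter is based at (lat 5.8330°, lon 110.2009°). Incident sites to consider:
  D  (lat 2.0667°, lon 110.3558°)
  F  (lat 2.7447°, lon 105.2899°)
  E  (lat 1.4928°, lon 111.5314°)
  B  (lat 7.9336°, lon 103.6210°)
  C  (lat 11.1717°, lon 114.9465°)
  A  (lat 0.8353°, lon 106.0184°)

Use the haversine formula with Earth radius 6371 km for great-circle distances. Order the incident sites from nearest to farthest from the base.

D, E, F, A, B, C

Computing each great-circle distance from (lat 5.8330°, lon 110.2009°):
D (lat 2.0667°, lon 110.3558°): 419.1 km
E (lat 1.4928°, lon 111.5314°): 504.7 km
F (lat 2.7447°, lon 105.2899°): 643.7 km
A (lat 0.8353°, lon 106.0184°): 724.0 km
B (lat 7.9336°, lon 103.6210°): 763.0 km
C (lat 11.1717°, lon 114.9465°): 790.3 km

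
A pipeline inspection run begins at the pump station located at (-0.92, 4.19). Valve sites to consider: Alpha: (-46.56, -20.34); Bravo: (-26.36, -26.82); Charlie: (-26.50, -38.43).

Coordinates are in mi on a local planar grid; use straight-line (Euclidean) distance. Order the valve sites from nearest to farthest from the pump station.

Bravo, Charlie, Alpha

Distances from the pump station:
Bravo (-26.36, -26.82): 40.1 mi
Charlie (-26.50, -38.43): 49.7 mi
Alpha (-46.56, -20.34): 51.8 mi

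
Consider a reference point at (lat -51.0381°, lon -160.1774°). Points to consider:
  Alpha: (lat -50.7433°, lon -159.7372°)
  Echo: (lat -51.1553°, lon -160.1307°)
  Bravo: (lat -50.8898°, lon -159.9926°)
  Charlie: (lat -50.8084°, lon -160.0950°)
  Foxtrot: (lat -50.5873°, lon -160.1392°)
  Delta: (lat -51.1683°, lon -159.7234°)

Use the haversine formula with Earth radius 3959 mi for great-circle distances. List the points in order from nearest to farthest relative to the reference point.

Echo, Bravo, Charlie, Delta, Alpha, Foxtrot

Computing each great-circle distance from (lat -51.0381°, lon -160.1774°):
Echo (lat -51.1553°, lon -160.1307°): 8.3 mi
Bravo (lat -50.8898°, lon -159.9926°): 13.0 mi
Charlie (lat -50.8084°, lon -160.0950°): 16.3 mi
Delta (lat -51.1683°, lon -159.7234°): 21.7 mi
Alpha (lat -50.7433°, lon -159.7372°): 28.0 mi
Foxtrot (lat -50.5873°, lon -160.1392°): 31.2 mi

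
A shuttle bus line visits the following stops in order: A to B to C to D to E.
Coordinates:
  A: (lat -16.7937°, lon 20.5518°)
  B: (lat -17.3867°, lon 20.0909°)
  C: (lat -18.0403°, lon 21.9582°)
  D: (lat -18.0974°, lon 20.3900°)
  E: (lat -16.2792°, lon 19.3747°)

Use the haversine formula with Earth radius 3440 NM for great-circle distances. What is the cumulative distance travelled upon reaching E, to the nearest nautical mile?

371 NM

Leg distances:
A→B: 44.4 NM  (cumulative 44.4 NM)
B→C: 113.8 NM  (cumulative 158.1 NM)
C→D: 89.6 NM  (cumulative 247.7 NM)
D→E: 123.7 NM  (cumulative 371.4 NM)
Cumulative distance at E ≈ 371 NM.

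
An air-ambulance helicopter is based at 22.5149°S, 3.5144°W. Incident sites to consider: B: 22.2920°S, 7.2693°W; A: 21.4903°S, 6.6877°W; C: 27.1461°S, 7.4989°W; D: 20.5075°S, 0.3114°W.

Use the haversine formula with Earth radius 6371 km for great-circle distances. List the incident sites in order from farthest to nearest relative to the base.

Distance from the base at 22.5149°S, 3.5144°W to each:
C 27.1461°S, 7.4989°W: 653.2 km
D 20.5075°S, 0.3114°W: 399.5 km
B 22.2920°S, 7.2693°W: 386.8 km
A 21.4903°S, 6.6877°W: 346.4 km

C, D, B, A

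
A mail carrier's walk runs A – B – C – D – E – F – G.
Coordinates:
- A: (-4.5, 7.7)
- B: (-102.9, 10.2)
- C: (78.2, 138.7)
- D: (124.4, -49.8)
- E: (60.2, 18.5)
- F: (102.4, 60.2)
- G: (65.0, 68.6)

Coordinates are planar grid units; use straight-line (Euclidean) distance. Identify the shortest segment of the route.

Leg distances:
A→B: 98.4
B→C: 222.1
C→D: 194.1
D→E: 93.7
E→F: 59.3
F→G: 38.3
The shortest leg is F–G at 38.3.

F–G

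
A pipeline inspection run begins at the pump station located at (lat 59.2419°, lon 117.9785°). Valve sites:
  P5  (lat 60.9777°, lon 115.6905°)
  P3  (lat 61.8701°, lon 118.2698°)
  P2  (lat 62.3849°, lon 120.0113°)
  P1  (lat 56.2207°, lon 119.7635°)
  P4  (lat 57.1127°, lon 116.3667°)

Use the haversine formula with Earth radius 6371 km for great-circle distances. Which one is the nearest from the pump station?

Distances from the pump station ((lat 59.2419°, lon 117.9785°)):
P5: 230.9 km
P4: 254.9 km
P3: 292.7 km
P1: 352.2 km
P2: 366.4 km
The nearest is P5 at 230.9 km.

P5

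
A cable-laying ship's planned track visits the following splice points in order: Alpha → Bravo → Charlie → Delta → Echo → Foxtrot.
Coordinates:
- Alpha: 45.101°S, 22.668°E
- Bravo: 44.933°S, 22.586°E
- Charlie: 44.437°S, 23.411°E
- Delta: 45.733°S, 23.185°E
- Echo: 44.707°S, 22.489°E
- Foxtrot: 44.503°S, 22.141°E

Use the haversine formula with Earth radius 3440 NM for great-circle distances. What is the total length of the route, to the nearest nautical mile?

Leg distances:
Alpha→Bravo: 10.7 NM  (cumulative 10.7 NM)
Bravo→Charlie: 46.1 NM  (cumulative 56.8 NM)
Charlie→Delta: 78.4 NM  (cumulative 135.2 NM)
Delta→Echo: 68.3 NM  (cumulative 203.5 NM)
Echo→Foxtrot: 19.3 NM  (cumulative 222.7 NM)
Total route length ≈ 223 NM.

223 NM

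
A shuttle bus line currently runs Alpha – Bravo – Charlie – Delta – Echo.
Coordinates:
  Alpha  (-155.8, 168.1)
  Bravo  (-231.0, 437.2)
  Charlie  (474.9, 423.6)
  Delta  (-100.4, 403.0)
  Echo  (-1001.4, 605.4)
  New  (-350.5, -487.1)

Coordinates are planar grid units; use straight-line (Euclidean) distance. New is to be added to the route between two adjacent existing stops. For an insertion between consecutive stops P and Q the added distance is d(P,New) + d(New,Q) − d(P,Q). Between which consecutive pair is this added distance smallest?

Added distance for inserting New between each consecutive pair:
Alpha–Bravo: 1336.1
Bravo–Charlie: 1455.1
Charlie–Delta: 1578.0
Delta–Echo: 1272.8
Smallest added distance is 1272.8, inserting between Delta and Echo.

between Delta and Echo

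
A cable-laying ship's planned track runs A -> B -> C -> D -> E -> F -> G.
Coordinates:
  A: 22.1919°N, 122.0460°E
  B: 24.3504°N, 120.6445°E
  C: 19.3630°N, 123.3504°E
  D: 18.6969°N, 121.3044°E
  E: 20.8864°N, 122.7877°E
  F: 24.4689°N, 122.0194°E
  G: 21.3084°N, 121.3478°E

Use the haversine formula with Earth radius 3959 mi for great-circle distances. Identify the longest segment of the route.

B–C

Leg distances:
A→B: 173.7 mi
B→C: 385.8 mi
C→D: 141.3 mi
D→E: 179.4 mi
E→F: 252.3 mi
F→G: 222.5 mi
The longest leg is B–C at 385.8 mi.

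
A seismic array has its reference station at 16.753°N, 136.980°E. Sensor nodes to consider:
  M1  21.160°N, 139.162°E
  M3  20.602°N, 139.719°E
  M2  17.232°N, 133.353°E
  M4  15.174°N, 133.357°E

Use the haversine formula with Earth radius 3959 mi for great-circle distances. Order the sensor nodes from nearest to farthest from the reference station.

M2, M4, M3, M1

Distance from the reference station at 16.753°N, 136.980°E to each:
M2 17.232°N, 133.353°E: 241.9 mi
M4 15.174°N, 133.357°E: 264.2 mi
M3 20.602°N, 139.719°E: 320.7 mi
M1 21.160°N, 139.162°E: 336.2 mi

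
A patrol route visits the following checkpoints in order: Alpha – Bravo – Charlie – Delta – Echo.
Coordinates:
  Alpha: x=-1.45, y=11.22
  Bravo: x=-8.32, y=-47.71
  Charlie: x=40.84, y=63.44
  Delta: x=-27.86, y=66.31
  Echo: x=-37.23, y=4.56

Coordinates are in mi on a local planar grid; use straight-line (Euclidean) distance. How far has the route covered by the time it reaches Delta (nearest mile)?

Leg distances:
Alpha→Bravo: 59.3 mi  (cumulative 59.3 mi)
Bravo→Charlie: 121.5 mi  (cumulative 180.9 mi)
Charlie→Delta: 68.8 mi  (cumulative 249.6 mi)
Cumulative distance at Delta ≈ 250 mi.

250 mi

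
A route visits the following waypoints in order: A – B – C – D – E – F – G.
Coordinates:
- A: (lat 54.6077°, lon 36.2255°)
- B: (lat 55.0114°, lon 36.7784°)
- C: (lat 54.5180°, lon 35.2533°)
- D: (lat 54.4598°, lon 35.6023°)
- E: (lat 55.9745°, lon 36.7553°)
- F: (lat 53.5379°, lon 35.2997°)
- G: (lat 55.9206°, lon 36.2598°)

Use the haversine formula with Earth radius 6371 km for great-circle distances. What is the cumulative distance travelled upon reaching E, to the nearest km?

376 km

Leg distances:
A→B: 57.2 km  (cumulative 57.2 km)
B→C: 112.2 km  (cumulative 169.4 km)
C→D: 23.5 km  (cumulative 192.8 km)
D→E: 183.6 km  (cumulative 376.4 km)
Cumulative distance at E ≈ 376 km.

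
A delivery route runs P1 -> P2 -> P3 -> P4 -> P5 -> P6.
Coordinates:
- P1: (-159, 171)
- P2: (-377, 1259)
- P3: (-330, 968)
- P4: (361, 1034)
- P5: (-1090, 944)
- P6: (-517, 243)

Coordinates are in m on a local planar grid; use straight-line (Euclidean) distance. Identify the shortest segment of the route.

P2–P3

Leg distances:
P1→P2: 1109.6 m
P2→P3: 294.8 m
P3→P4: 694.1 m
P4→P5: 1453.8 m
P5→P6: 905.4 m
The shortest leg is P2–P3 at 294.8 m.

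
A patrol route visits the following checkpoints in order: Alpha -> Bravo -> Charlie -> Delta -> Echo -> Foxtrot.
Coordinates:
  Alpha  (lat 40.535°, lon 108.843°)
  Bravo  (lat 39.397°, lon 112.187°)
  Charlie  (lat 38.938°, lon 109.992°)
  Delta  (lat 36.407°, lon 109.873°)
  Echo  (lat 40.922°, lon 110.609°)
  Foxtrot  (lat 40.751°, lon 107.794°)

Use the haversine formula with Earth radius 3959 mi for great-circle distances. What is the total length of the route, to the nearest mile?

Leg distances:
Alpha→Bravo: 193.7 mi  (cumulative 193.7 mi)
Bravo→Charlie: 121.8 mi  (cumulative 315.5 mi)
Charlie→Delta: 175.0 mi  (cumulative 490.5 mi)
Delta→Echo: 314.5 mi  (cumulative 805.0 mi)
Echo→Foxtrot: 147.6 mi  (cumulative 952.7 mi)
Total route length ≈ 953 mi.

953 mi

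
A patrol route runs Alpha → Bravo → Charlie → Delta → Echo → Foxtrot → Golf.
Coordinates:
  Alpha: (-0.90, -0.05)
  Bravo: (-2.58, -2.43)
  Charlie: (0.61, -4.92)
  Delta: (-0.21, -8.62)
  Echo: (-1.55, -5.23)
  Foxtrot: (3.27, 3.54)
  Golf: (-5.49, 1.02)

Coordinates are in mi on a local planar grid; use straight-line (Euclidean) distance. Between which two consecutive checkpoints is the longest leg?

Leg distances:
Alpha→Bravo: 2.9 mi
Bravo→Charlie: 4.0 mi
Charlie→Delta: 3.8 mi
Delta→Echo: 3.6 mi
Echo→Foxtrot: 10.0 mi
Foxtrot→Golf: 9.1 mi
The longest leg is Echo–Foxtrot at 10.0 mi.

Echo–Foxtrot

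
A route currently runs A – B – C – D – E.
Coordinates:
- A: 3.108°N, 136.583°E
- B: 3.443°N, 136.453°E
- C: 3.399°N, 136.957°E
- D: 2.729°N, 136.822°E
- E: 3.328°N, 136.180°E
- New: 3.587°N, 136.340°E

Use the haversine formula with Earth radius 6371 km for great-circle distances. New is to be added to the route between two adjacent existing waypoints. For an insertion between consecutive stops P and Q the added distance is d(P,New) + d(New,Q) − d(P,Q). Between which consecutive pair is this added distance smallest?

Added distance for inserting New between each consecutive pair:
A–B: 40.1 km
B–C: 35.8 km
C–D: 105.0 km
D–E: 45.7 km
Smallest added distance is 35.8 km, inserting between B and C.

between B and C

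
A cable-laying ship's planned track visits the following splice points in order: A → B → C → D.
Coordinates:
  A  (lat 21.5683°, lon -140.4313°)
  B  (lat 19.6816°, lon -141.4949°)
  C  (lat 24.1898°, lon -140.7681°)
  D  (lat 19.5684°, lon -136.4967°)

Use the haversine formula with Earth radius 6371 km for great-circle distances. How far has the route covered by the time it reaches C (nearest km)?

Leg distances:
A→B: 237.2 km  (cumulative 237.2 km)
B→C: 506.9 km  (cumulative 744.1 km)
Cumulative distance at C ≈ 744 km.

744 km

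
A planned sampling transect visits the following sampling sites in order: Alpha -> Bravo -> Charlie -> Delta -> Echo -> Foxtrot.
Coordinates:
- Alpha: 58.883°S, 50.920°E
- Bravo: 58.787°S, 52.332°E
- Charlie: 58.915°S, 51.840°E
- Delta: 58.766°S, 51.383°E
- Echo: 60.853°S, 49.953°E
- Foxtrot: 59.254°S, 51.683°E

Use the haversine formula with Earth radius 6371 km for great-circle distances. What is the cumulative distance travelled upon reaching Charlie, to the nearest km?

Leg distances:
Alpha→Bravo: 81.9 km  (cumulative 81.9 km)
Bravo→Charlie: 31.7 km  (cumulative 113.6 km)
Cumulative distance at Charlie ≈ 114 km.

114 km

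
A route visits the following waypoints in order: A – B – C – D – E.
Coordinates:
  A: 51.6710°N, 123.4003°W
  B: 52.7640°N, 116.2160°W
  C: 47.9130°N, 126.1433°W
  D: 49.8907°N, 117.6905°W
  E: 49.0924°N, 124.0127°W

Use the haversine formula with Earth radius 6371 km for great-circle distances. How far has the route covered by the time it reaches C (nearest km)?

1390 km

Leg distances:
A→B: 504.1 km  (cumulative 504.1 km)
B→C: 886.0 km  (cumulative 1390.1 km)
Cumulative distance at C ≈ 1390 km.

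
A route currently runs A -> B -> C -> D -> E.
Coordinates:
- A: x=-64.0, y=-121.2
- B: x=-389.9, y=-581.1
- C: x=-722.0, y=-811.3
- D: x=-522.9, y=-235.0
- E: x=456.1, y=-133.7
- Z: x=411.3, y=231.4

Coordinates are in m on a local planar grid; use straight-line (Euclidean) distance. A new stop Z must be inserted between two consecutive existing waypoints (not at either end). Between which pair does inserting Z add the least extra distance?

between D and E

Added distance for inserting Z between each consecutive pair:
A–B: 1169.2 m
B–C: 2277.0 m
C–D: 1974.4 m
D–E: 427.8 m
Smallest added distance is 427.8 m, inserting between D and E.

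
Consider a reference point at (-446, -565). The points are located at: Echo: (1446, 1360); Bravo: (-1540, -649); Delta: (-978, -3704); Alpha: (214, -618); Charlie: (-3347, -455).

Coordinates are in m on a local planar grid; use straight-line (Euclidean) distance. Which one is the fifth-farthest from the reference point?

Distance to each, sorted:
Delta: 3183.8 m
Charlie: 2903.1 m
Echo: 2699.1 m
Bravo: 1097.2 m
Alpha: 662.1 m
The fifth-farthest is Alpha at 662.1 m.

Alpha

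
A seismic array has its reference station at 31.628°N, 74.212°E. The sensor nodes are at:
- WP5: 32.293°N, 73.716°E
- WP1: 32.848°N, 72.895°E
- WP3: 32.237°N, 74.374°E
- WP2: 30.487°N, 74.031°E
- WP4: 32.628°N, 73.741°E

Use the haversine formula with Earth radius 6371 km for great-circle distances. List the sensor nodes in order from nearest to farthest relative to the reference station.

Computing each great-circle distance from 31.628°N, 74.212°E:
WP3 32.237°N, 74.374°E: 69.4 km
WP5 32.293°N, 73.716°E: 87.5 km
WP4 32.628°N, 73.741°E: 119.7 km
WP2 30.487°N, 74.031°E: 128.0 km
WP1 32.848°N, 72.895°E: 183.7 km

WP3, WP5, WP4, WP2, WP1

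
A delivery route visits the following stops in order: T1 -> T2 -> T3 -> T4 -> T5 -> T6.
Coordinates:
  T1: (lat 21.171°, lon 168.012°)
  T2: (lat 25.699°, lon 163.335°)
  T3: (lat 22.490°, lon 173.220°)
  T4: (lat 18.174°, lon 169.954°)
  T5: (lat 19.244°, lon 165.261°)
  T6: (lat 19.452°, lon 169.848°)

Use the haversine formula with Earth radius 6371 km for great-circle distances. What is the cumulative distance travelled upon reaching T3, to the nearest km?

Leg distances:
T1→T2: 693.5 km  (cumulative 693.5 km)
T2→T3: 1064.6 km  (cumulative 1758.1 km)
Cumulative distance at T3 ≈ 1758 km.

1758 km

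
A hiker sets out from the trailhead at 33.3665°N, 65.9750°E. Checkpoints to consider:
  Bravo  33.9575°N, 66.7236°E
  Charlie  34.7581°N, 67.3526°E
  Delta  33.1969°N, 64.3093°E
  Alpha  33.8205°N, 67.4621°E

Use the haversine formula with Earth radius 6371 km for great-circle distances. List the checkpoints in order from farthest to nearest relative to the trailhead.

Charlie, Delta, Alpha, Bravo

Distance from the trailhead at 33.3665°N, 65.9750°E to each:
Charlie 34.7581°N, 67.3526°E: 200.1 km
Delta 33.1969°N, 64.3093°E: 156.0 km
Alpha 33.8205°N, 67.4621°E: 146.7 km
Bravo 33.9575°N, 66.7236°E: 95.5 km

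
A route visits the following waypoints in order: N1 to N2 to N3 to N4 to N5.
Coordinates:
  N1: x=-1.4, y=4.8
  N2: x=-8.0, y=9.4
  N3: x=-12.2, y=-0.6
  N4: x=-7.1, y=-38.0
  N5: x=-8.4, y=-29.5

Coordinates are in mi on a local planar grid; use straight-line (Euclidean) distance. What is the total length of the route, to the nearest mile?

Leg distances:
N1→N2: 8.0 mi  (cumulative 8.0 mi)
N2→N3: 10.8 mi  (cumulative 18.9 mi)
N3→N4: 37.7 mi  (cumulative 56.6 mi)
N4→N5: 8.6 mi  (cumulative 65.2 mi)
Total route length ≈ 65 mi.

65 mi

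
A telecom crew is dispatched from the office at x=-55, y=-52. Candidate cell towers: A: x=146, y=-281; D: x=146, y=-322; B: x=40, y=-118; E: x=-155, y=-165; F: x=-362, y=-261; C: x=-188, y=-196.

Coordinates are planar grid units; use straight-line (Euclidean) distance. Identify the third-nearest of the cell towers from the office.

C

Distance to each, sorted:
B: 115.7
E: 150.9
C: 196.0
A: 304.7
D: 336.6
F: 371.4
The third-nearest is C at 196.0.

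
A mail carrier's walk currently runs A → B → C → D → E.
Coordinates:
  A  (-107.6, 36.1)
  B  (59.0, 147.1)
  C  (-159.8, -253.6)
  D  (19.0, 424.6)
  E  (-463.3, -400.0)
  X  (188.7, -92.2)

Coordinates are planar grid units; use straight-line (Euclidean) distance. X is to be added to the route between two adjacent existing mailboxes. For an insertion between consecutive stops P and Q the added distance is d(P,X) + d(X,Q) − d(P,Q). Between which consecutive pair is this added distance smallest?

between B and C

Added distance for inserting X between each consecutive pair:
A–B: 394.9
B–C: 199.7
C–D: 226.6
D–E: 309.7
Smallest added distance is 199.7, inserting between B and C.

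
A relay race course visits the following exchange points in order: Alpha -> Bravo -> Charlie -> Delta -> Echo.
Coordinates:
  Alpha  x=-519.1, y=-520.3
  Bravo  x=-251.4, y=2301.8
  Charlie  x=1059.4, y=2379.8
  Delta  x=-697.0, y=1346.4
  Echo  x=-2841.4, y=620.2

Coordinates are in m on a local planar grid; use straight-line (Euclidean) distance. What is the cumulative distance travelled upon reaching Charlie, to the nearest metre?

Leg distances:
Alpha→Bravo: 2834.8 m  (cumulative 2834.8 m)
Bravo→Charlie: 1313.1 m  (cumulative 4147.9 m)
Cumulative distance at Charlie ≈ 4148 m.

4148 m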